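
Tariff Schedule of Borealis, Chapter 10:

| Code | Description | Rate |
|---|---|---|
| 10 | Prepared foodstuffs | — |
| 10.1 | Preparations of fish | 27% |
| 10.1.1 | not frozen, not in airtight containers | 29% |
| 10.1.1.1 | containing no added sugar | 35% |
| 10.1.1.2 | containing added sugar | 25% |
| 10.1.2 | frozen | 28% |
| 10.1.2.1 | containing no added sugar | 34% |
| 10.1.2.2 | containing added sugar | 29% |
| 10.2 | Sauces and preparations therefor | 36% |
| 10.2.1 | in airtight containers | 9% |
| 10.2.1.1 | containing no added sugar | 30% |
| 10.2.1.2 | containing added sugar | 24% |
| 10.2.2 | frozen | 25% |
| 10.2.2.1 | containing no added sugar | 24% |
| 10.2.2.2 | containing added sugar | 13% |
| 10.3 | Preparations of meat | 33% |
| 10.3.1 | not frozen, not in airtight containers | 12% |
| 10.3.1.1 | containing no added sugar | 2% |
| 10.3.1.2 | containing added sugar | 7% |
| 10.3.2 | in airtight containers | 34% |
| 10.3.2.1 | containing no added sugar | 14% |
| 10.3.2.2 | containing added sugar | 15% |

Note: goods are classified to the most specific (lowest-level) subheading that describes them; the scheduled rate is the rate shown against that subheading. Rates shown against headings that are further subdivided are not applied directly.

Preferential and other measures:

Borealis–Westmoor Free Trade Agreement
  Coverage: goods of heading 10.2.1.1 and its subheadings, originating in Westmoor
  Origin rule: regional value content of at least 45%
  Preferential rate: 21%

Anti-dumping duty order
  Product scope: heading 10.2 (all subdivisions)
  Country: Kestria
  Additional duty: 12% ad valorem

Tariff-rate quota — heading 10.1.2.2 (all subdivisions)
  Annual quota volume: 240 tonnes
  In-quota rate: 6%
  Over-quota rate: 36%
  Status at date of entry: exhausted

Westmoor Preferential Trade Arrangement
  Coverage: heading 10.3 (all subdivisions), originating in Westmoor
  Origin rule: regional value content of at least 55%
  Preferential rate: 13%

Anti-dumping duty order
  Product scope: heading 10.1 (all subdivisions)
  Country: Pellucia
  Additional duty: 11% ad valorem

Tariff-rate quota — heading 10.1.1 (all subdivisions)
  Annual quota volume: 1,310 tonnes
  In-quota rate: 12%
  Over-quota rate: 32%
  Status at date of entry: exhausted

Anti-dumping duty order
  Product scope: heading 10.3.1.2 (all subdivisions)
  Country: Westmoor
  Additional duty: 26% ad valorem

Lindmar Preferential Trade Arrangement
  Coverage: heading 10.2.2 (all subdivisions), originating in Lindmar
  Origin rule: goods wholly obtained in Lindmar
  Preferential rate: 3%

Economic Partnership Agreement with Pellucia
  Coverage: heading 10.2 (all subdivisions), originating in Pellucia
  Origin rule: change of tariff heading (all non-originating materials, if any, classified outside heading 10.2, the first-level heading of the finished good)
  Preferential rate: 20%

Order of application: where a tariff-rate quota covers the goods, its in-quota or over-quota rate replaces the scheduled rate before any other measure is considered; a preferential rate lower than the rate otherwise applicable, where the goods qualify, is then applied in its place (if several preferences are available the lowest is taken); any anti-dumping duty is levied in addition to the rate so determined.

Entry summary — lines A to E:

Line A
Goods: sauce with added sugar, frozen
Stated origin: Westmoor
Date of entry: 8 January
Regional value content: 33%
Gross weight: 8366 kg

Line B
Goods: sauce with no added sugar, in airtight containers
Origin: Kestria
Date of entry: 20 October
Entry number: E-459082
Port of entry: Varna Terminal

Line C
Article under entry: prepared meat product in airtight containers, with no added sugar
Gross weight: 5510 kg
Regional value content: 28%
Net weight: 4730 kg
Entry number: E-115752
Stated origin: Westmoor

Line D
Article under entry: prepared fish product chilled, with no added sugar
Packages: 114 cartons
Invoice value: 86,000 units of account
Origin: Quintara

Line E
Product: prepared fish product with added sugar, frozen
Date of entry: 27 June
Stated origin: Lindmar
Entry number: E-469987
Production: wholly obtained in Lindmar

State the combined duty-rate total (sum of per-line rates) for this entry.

137%

Line A: sauce → 10.2; frozen → 10.2.2; with added sugar → 10.2.2.2. Scheduled 13%. Westmoor agreement on 10.2.1.1: 10.2.2.2 not covered; Westmoor agreement on 10.3: 10.2.2.2 not covered. → 13%.
Line B: sauce → 10.2; in airtight containers → 10.2.1; with no added sugar → 10.2.1.1. Scheduled 30%. anti-dumping (Kestria, 10.2): +12%; total 30% + 12% = 42%. → 42%.
Line C: prepared meat product → 10.3; in airtight containers → 10.3.2; with no added sugar → 10.3.2.1. Scheduled 14%. Westmoor agreement on 10.2.1.1: 10.3.2.1 not covered; Westmoor agreement on 10.3: RVC < 55%. → 14%.
Line D: prepared fish product → 10.1; chilled → 10.1.1; with no added sugar → 10.1.1.1. Scheduled 35%. quota on 10.1.1 exhausted → over-quota 32%. → 32%.
Line E: prepared fish product → 10.1; frozen → 10.1.2; with added sugar → 10.1.2.2. Scheduled 29%. quota on 10.1.2.2 exhausted → over-quota 36%; Lindmar agreement on 10.2.2: 10.1.2.2 not covered. → 36%.
Sum: 13% + 42% + 14% + 32% + 36% = 137%.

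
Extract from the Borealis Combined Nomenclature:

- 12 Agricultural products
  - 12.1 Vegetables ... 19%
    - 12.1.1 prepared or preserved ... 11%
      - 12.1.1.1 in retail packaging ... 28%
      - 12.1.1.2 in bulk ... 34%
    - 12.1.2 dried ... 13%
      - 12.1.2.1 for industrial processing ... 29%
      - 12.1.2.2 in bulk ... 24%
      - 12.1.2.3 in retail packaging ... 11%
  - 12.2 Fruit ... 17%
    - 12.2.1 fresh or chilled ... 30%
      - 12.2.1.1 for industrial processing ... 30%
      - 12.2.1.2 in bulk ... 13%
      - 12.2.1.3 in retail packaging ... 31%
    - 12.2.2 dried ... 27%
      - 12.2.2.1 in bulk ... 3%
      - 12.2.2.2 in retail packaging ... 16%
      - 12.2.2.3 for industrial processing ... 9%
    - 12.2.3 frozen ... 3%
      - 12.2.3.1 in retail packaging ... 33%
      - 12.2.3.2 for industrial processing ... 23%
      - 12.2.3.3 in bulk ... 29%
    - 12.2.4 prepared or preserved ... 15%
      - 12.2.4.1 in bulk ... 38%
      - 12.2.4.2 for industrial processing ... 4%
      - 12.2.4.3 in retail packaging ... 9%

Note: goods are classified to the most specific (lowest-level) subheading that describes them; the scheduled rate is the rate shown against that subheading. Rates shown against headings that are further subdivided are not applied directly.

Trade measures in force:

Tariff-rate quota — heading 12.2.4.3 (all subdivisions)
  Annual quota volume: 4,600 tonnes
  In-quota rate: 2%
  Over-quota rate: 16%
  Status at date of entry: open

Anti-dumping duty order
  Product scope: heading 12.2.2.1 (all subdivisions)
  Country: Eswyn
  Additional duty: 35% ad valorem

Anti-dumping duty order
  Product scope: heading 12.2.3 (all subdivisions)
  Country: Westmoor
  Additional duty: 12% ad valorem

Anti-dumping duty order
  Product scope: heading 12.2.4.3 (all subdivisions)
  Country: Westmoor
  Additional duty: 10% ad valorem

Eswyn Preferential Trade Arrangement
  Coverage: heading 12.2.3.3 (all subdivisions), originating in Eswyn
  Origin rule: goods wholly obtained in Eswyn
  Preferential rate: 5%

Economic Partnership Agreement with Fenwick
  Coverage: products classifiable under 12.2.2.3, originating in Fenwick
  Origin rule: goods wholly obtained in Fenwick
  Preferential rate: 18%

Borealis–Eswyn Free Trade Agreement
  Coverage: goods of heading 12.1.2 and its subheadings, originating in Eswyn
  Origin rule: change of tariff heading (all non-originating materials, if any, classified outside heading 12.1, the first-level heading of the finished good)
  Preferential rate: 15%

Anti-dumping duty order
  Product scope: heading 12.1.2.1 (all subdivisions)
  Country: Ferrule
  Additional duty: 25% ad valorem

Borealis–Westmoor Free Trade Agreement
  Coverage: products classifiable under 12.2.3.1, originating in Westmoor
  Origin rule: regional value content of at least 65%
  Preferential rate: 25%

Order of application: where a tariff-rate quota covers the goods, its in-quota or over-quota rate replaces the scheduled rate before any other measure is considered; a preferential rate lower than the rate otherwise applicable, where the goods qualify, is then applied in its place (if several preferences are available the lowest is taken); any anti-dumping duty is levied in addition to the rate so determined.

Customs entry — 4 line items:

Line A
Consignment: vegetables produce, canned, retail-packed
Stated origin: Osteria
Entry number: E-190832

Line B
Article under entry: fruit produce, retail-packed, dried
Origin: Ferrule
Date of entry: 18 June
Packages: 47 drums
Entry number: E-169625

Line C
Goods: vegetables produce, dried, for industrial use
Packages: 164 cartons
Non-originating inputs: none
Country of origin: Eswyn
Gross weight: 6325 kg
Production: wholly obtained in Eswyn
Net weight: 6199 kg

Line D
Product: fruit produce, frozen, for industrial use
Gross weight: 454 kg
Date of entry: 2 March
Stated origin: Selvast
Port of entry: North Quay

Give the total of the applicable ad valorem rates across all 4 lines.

82%

Line A: vegetables → 12.1; canned → 12.1.1; retail-packed → 12.1.1.1. Scheduled 28%. No special measure applies. → 28%.
Line B: fruit → 12.2; dried → 12.2.2; retail-packed → 12.2.2.2. Scheduled 16%. No special measure applies. → 16%.
Line C: vegetables → 12.1; dried → 12.1.2; for industrial use → 12.1.2.1. Scheduled 29%. Eswyn agreement on 12.2.3.3: 12.1.2.1 not covered; Eswyn agreement on 12.1.2: CTH met → 15% available; preferential 15%. → 15%.
Line D: fruit → 12.2; frozen → 12.2.3; for industrial use → 12.2.3.2. Scheduled 23%. No special measure applies. → 23%.
Sum: 28% + 16% + 15% + 23% = 82%.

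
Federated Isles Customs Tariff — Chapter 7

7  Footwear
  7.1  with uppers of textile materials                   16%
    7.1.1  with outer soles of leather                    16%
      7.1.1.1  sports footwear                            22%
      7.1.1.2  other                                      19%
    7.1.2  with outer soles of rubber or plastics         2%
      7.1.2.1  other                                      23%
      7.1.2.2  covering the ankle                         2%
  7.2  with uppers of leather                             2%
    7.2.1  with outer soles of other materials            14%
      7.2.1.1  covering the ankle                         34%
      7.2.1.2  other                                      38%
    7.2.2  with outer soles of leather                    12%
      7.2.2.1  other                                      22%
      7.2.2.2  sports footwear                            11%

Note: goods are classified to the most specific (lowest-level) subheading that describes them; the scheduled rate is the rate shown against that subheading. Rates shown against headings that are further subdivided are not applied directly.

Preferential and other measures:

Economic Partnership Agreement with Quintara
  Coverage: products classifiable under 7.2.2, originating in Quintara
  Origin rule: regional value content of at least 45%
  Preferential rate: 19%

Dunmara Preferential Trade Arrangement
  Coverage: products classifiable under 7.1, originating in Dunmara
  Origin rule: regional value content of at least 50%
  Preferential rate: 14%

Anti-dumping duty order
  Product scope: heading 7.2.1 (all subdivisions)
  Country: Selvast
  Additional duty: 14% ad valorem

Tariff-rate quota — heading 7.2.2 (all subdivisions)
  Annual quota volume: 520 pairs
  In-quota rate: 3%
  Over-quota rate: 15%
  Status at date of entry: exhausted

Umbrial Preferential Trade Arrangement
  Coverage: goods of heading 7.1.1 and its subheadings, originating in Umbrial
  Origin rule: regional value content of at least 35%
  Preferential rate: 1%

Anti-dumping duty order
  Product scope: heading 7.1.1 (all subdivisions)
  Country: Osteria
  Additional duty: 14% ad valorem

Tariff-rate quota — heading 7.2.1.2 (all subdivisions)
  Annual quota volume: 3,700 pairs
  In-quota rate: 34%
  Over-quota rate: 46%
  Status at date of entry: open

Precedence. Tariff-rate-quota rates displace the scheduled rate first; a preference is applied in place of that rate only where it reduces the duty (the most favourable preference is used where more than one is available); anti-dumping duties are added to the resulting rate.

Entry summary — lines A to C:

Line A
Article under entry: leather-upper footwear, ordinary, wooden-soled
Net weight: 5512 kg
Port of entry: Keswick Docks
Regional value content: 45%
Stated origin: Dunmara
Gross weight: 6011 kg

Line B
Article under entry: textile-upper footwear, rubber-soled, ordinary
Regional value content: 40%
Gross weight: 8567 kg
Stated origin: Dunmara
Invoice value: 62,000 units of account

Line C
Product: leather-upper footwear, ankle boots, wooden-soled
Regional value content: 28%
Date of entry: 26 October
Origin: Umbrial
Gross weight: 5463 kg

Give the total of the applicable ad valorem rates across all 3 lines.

Line A: leather-upper → 7.2; wooden-soled → 7.2.1; ordinary → 7.2.1.2. Scheduled 38%. quota on 7.2.1.2 open → in-quota 34%; Dunmara agreement on 7.1: 7.2.1.2 not covered. → 34%.
Line B: textile-upper → 7.1; rubber-soled → 7.1.2; ordinary → 7.1.2.1. Scheduled 23%. Dunmara agreement on 7.1: RVC < 50%. → 23%.
Line C: leather-upper → 7.2; wooden-soled → 7.2.1; ankle boots → 7.2.1.1. Scheduled 34%. Umbrial agreement on 7.1.1: 7.2.1.1 not covered. → 34%.
Sum: 34% + 23% + 34% = 91%.

91%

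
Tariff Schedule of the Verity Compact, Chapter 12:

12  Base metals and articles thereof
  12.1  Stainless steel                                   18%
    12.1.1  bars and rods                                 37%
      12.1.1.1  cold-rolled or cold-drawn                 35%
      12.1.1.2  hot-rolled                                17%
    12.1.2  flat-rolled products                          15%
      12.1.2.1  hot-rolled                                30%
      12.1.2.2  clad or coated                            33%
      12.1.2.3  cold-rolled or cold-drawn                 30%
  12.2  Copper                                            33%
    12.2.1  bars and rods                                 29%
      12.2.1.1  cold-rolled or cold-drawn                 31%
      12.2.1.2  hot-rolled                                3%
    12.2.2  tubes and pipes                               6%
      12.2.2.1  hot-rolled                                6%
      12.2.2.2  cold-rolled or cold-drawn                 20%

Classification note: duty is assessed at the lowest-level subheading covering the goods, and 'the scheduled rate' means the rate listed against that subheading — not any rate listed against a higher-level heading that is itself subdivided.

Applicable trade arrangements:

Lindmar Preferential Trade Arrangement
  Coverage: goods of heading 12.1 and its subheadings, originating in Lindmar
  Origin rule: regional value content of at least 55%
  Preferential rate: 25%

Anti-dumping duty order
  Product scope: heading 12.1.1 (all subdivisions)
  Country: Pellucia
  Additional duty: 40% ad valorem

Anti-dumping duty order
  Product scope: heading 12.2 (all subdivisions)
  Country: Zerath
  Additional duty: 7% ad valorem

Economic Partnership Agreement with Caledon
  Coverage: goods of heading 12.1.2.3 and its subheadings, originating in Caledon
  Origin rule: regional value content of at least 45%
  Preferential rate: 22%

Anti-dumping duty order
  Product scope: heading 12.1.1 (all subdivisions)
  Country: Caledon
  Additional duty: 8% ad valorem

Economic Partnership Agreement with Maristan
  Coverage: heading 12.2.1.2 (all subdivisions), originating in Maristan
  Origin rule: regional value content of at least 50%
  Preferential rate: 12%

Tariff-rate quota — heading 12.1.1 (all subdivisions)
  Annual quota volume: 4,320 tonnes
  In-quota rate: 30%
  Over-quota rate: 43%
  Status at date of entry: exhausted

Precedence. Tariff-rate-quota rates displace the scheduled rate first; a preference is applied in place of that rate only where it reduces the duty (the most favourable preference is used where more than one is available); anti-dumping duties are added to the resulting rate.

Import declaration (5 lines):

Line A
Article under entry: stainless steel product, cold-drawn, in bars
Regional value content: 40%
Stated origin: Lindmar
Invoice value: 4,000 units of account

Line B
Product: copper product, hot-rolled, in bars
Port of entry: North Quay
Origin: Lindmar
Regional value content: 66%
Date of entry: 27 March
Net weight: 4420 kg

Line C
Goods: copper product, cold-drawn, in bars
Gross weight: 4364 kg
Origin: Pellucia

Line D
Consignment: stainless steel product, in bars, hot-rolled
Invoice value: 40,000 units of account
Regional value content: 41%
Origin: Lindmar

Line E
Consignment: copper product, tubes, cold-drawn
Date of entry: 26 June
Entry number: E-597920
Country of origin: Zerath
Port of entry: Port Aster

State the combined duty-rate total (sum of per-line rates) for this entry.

147%

Line A: stainless steel → 12.1; in bars → 12.1.1; cold-drawn → 12.1.1.1. Scheduled 35%. quota on 12.1.1 exhausted → over-quota 43%; Lindmar agreement on 12.1: RVC < 55%. → 43%.
Line B: copper → 12.2; in bars → 12.2.1; hot-rolled → 12.2.1.2. Scheduled 3%. Lindmar agreement on 12.1: 12.2.1.2 not covered. → 3%.
Line C: copper → 12.2; in bars → 12.2.1; cold-drawn → 12.2.1.1. Scheduled 31%. No special measure applies. → 31%.
Line D: stainless steel → 12.1; in bars → 12.1.1; hot-rolled → 12.1.1.2. Scheduled 17%. quota on 12.1.1 exhausted → over-quota 43%; Lindmar agreement on 12.1: RVC < 55%. → 43%.
Line E: copper → 12.2; tubes → 12.2.2; cold-drawn → 12.2.2.2. Scheduled 20%. anti-dumping (Zerath, 12.2): +7%; total 20% + 7% = 27%. → 27%.
Sum: 43% + 3% + 31% + 43% + 27% = 147%.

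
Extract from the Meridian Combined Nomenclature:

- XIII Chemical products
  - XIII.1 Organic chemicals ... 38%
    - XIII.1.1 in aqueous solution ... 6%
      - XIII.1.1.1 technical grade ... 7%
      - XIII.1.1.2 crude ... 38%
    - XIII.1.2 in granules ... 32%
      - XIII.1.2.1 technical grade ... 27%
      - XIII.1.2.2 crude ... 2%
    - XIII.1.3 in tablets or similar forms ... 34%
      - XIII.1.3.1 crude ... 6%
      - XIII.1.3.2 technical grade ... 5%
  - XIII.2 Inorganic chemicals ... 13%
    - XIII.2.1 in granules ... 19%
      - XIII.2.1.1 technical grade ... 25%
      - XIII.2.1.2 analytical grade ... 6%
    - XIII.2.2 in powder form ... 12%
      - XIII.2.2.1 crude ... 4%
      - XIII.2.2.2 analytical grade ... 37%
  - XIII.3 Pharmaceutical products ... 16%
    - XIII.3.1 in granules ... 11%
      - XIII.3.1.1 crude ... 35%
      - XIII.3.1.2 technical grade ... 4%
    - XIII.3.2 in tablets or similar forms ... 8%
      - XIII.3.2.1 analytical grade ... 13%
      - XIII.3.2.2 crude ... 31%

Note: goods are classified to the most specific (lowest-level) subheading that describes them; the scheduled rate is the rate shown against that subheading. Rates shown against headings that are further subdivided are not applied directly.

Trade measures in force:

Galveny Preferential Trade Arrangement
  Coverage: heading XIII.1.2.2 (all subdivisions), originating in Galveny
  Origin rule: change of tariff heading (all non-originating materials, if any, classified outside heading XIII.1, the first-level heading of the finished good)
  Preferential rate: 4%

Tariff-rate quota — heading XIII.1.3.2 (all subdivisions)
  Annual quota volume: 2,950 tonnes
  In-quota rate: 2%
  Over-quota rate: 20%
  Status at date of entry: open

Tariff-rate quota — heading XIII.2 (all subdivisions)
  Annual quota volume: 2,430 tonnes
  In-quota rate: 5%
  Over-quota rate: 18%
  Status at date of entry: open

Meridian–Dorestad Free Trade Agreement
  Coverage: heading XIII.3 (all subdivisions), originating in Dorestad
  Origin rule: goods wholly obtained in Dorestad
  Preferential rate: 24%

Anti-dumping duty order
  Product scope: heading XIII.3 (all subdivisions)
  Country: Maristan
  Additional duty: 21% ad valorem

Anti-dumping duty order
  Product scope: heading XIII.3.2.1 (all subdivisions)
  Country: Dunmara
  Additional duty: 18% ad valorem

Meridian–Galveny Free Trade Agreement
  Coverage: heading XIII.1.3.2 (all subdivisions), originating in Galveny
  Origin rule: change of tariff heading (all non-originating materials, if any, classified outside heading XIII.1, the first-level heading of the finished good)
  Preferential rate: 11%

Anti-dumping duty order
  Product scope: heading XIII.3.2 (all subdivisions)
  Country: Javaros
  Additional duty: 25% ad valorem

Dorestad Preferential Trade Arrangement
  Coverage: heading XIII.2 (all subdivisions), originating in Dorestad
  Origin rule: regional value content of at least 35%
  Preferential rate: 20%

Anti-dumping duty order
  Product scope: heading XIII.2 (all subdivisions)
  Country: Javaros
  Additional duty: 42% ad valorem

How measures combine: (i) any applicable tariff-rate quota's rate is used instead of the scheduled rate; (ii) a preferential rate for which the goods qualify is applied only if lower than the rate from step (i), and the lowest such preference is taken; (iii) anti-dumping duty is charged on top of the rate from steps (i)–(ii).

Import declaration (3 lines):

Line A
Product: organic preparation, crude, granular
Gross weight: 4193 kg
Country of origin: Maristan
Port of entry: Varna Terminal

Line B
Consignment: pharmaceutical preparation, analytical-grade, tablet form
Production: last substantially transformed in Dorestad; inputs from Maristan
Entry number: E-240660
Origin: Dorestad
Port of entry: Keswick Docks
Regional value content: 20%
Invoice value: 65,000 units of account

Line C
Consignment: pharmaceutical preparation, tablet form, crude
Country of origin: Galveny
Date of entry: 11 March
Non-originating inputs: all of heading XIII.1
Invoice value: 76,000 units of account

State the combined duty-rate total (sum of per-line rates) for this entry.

46%

Line A: organic → XIII.1; granular → XIII.1.2; crude → XIII.1.2.2. Scheduled 2%. No special measure applies. → 2%.
Line B: pharmaceutical → XIII.3; tablet form → XIII.3.2; analytical-grade → XIII.3.2.1. Scheduled 13%. Dorestad agreement on XIII.3: not wholly obtained; Dorestad agreement on XIII.2: XIII.3.2.1 not covered. → 13%.
Line C: pharmaceutical → XIII.3; tablet form → XIII.3.2; crude → XIII.3.2.2. Scheduled 31%. Galveny agreement on XIII.1.2.2: XIII.3.2.2 not covered; Galveny agreement on XIII.1.3.2: XIII.3.2.2 not covered. → 31%.
Sum: 2% + 13% + 31% = 46%.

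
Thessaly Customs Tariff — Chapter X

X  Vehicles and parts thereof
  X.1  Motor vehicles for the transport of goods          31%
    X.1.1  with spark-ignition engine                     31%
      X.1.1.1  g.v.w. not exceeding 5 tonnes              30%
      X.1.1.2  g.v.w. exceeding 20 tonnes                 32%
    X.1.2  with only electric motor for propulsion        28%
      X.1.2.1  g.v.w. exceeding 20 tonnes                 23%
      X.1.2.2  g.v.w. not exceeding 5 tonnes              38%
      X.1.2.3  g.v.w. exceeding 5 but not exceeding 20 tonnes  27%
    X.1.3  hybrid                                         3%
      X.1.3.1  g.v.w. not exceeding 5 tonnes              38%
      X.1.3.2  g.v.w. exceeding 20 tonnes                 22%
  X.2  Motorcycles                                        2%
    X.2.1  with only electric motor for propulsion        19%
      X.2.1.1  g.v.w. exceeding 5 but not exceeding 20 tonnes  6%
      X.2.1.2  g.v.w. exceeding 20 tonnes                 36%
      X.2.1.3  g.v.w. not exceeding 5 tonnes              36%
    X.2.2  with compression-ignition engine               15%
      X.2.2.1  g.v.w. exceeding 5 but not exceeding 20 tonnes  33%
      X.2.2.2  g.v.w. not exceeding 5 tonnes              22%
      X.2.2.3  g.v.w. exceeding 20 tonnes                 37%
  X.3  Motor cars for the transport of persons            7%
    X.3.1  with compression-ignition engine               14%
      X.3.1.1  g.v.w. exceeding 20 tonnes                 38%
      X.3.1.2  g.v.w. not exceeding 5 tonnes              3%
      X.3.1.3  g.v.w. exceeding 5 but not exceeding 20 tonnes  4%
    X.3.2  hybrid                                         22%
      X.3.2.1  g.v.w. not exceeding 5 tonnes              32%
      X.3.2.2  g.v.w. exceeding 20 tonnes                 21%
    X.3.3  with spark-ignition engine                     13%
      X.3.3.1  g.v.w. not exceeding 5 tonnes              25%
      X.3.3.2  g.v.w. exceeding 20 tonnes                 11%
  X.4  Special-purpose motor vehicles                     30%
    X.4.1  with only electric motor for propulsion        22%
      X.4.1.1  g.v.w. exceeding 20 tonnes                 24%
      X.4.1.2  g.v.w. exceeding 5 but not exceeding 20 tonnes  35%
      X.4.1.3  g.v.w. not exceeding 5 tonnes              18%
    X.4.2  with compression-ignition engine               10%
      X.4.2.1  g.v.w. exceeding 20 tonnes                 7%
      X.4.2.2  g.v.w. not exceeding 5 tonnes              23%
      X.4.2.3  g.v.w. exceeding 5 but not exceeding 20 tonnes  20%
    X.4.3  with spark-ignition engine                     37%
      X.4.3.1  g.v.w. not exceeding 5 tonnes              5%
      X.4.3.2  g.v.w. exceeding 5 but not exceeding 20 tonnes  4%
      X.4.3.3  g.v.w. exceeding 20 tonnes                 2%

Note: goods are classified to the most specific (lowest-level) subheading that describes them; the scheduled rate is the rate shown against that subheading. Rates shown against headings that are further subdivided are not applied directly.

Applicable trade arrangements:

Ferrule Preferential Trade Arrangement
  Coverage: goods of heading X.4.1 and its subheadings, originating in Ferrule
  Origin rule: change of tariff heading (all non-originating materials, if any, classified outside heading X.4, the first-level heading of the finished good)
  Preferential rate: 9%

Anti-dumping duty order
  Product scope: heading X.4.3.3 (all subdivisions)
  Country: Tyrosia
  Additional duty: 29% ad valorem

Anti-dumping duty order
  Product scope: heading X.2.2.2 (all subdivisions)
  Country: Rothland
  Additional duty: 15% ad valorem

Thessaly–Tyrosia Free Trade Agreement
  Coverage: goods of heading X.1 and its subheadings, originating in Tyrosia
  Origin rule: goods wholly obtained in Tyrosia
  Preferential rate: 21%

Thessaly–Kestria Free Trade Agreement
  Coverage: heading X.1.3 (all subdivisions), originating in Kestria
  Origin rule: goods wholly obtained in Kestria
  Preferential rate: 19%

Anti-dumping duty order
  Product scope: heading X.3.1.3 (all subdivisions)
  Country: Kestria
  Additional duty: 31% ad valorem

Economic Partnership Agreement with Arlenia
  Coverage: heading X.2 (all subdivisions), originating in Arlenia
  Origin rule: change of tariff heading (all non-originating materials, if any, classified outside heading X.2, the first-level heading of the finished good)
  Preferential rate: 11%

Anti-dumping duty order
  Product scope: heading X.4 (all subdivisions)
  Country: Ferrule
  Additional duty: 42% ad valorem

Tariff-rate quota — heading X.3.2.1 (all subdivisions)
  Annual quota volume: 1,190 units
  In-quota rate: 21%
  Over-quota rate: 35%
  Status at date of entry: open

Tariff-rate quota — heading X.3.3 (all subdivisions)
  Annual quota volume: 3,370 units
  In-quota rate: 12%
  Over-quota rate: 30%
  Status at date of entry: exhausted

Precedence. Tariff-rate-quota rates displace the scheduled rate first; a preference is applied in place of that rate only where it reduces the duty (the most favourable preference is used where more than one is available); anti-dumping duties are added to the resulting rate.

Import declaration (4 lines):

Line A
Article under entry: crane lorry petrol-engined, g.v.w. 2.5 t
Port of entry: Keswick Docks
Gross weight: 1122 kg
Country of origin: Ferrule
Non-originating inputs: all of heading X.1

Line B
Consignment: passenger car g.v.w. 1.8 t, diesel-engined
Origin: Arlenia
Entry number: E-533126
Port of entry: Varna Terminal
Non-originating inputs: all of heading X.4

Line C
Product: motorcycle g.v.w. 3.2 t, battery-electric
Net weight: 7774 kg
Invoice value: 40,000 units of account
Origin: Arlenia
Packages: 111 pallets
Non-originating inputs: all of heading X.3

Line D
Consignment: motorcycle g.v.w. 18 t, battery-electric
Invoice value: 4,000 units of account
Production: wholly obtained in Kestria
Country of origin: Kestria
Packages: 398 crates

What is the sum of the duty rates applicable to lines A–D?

67%

Line A: crane lorry → X.4; petrol-engined → X.4.3; g.v.w. 2.5 t → X.4.3.1. Scheduled 5%. Ferrule agreement on X.4.1: X.4.3.1 not covered; anti-dumping (Ferrule, X.4): +42%; total 5% + 42% = 47%. → 47%.
Line B: passenger car → X.3; diesel-engined → X.3.1; g.v.w. 1.8 t → X.3.1.2. Scheduled 3%. Arlenia agreement on X.2: X.3.1.2 not covered. → 3%.
Line C: motorcycle → X.2; battery-electric → X.2.1; g.v.w. 3.2 t → X.2.1.3. Scheduled 36%. Arlenia agreement on X.2: CTH met → 11% available; preferential 11%. → 11%.
Line D: motorcycle → X.2; battery-electric → X.2.1; g.v.w. 18 t → X.2.1.1. Scheduled 6%. Kestria agreement on X.1.3: X.2.1.1 not covered. → 6%.
Sum: 47% + 3% + 11% + 6% = 67%.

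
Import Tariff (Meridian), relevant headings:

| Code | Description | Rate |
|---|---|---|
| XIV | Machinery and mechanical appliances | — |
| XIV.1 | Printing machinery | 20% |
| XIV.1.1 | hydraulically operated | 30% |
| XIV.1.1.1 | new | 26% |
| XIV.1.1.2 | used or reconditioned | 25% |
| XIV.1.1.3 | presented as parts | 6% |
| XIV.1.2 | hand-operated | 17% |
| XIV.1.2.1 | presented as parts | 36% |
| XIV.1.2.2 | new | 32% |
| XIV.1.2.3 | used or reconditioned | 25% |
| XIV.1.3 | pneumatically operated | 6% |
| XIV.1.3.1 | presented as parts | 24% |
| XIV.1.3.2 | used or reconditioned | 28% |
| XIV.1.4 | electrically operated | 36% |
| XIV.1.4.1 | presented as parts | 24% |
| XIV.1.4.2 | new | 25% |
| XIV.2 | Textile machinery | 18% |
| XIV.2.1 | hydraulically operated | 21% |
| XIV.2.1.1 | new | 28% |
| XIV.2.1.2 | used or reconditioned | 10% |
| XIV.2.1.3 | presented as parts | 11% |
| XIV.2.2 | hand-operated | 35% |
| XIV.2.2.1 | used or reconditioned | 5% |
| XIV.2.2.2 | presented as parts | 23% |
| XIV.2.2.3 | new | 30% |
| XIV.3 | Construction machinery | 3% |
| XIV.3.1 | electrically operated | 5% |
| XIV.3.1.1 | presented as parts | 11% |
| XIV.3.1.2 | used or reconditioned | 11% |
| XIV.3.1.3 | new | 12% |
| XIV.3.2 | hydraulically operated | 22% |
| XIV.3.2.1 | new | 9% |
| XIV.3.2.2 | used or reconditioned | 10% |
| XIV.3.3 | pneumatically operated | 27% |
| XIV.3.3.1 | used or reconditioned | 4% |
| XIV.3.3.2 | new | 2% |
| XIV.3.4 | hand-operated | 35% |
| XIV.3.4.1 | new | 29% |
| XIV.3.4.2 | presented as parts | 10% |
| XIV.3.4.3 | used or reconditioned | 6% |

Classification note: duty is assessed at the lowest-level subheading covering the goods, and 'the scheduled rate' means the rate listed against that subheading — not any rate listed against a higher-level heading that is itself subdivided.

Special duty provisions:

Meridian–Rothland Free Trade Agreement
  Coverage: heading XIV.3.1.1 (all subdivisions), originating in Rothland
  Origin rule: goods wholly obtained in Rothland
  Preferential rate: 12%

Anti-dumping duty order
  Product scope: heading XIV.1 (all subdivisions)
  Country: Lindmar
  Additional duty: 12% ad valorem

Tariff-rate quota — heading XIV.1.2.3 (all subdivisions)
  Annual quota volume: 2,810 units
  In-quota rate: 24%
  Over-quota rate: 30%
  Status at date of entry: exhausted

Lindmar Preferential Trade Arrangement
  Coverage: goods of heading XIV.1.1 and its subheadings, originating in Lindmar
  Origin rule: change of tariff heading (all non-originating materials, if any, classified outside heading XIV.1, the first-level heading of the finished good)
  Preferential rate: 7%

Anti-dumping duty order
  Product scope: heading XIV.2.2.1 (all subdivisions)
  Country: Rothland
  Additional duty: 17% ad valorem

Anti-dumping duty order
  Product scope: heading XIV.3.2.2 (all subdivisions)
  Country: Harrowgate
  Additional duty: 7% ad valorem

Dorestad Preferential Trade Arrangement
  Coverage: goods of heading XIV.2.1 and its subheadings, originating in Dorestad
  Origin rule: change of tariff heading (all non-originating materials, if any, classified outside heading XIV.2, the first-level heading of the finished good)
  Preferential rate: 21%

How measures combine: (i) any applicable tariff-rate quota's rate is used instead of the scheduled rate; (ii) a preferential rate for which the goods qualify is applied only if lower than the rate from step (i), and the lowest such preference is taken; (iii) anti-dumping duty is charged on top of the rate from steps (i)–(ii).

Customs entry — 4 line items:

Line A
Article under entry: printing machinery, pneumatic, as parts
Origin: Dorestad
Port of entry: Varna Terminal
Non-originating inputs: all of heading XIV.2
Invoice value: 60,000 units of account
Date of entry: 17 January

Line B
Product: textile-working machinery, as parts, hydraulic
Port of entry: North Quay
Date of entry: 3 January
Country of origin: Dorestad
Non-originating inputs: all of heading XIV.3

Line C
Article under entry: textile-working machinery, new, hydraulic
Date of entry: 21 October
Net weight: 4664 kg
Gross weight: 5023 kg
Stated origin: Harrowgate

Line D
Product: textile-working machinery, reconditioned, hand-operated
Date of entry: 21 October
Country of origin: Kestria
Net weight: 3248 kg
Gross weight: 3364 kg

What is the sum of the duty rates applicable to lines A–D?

Line A: printing → XIV.1; pneumatic → XIV.1.3; as parts → XIV.1.3.1. Scheduled 24%. Dorestad agreement on XIV.2.1: XIV.1.3.1 not covered. → 24%.
Line B: textile-working → XIV.2; hydraulic → XIV.2.1; as parts → XIV.2.1.3. Scheduled 11%. Dorestad agreement on XIV.2.1: CTH met → 21% available; preference 21% not lower than 11% → no reduction. → 11%.
Line C: textile-working → XIV.2; hydraulic → XIV.2.1; new → XIV.2.1.1. Scheduled 28%. No special measure applies. → 28%.
Line D: textile-working → XIV.2; hand-operated → XIV.2.2; reconditioned → XIV.2.2.1. Scheduled 5%. No special measure applies. → 5%.
Sum: 24% + 11% + 28% + 5% = 68%.

68%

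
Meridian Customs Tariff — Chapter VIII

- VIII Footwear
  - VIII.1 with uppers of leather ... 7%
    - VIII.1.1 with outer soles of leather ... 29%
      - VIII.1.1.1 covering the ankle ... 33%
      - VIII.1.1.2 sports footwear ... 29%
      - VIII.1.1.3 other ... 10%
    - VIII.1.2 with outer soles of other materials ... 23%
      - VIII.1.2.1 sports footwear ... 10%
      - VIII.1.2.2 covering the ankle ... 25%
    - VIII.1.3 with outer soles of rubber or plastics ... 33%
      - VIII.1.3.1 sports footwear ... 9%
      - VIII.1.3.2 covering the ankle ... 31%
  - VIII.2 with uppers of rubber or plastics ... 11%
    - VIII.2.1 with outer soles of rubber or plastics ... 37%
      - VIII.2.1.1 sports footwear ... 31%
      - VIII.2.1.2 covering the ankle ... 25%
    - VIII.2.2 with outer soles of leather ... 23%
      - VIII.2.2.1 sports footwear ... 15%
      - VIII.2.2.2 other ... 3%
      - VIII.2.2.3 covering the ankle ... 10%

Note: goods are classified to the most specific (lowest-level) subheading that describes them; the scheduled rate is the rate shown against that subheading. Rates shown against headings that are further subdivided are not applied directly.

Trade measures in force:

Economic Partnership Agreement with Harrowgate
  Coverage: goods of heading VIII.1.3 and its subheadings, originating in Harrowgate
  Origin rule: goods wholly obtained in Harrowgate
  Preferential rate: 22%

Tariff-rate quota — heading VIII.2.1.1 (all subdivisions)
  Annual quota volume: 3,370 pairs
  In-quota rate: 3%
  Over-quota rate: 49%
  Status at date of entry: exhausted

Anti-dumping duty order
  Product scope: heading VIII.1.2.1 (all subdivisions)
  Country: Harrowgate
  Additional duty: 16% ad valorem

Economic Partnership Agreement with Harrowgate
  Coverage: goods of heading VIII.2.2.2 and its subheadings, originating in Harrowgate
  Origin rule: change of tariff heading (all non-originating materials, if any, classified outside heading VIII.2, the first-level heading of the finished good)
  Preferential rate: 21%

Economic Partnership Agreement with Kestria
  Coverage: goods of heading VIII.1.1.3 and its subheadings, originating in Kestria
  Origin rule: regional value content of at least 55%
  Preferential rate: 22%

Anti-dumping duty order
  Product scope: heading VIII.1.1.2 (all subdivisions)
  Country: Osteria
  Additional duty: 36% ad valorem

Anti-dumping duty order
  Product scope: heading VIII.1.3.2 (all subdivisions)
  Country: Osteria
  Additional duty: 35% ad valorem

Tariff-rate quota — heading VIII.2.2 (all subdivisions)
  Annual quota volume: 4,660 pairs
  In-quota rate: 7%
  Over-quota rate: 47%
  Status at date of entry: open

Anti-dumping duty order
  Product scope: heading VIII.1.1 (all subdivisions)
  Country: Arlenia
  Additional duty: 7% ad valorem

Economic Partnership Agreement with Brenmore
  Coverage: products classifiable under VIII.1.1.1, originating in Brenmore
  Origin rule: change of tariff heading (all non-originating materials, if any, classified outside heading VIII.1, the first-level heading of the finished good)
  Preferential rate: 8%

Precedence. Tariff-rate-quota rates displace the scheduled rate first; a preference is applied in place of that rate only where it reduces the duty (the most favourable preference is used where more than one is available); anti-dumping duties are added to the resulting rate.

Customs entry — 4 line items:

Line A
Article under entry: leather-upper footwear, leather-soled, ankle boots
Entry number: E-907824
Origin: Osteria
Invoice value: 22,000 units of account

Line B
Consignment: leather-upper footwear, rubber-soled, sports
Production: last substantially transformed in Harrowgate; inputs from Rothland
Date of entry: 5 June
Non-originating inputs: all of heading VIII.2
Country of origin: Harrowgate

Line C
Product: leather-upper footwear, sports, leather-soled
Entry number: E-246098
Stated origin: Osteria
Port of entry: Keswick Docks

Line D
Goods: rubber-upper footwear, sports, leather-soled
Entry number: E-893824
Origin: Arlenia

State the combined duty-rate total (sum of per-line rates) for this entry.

Line A: leather-upper → VIII.1; leather-soled → VIII.1.1; ankle boots → VIII.1.1.1. Scheduled 33%. No special measure applies. → 33%.
Line B: leather-upper → VIII.1; rubber-soled → VIII.1.3; sports → VIII.1.3.1. Scheduled 9%. Harrowgate agreement on VIII.1.3: not wholly obtained; Harrowgate agreement on VIII.2.2.2: VIII.1.3.1 not covered. → 9%.
Line C: leather-upper → VIII.1; leather-soled → VIII.1.1; sports → VIII.1.1.2. Scheduled 29%. anti-dumping (Osteria, VIII.1.1.2): +36%; total 29% + 36% = 65%. → 65%.
Line D: rubber-upper → VIII.2; leather-soled → VIII.2.2; sports → VIII.2.2.1. Scheduled 15%. quota on VIII.2.2 open → in-quota 7%. → 7%.
Sum: 33% + 9% + 65% + 7% = 114%.

114%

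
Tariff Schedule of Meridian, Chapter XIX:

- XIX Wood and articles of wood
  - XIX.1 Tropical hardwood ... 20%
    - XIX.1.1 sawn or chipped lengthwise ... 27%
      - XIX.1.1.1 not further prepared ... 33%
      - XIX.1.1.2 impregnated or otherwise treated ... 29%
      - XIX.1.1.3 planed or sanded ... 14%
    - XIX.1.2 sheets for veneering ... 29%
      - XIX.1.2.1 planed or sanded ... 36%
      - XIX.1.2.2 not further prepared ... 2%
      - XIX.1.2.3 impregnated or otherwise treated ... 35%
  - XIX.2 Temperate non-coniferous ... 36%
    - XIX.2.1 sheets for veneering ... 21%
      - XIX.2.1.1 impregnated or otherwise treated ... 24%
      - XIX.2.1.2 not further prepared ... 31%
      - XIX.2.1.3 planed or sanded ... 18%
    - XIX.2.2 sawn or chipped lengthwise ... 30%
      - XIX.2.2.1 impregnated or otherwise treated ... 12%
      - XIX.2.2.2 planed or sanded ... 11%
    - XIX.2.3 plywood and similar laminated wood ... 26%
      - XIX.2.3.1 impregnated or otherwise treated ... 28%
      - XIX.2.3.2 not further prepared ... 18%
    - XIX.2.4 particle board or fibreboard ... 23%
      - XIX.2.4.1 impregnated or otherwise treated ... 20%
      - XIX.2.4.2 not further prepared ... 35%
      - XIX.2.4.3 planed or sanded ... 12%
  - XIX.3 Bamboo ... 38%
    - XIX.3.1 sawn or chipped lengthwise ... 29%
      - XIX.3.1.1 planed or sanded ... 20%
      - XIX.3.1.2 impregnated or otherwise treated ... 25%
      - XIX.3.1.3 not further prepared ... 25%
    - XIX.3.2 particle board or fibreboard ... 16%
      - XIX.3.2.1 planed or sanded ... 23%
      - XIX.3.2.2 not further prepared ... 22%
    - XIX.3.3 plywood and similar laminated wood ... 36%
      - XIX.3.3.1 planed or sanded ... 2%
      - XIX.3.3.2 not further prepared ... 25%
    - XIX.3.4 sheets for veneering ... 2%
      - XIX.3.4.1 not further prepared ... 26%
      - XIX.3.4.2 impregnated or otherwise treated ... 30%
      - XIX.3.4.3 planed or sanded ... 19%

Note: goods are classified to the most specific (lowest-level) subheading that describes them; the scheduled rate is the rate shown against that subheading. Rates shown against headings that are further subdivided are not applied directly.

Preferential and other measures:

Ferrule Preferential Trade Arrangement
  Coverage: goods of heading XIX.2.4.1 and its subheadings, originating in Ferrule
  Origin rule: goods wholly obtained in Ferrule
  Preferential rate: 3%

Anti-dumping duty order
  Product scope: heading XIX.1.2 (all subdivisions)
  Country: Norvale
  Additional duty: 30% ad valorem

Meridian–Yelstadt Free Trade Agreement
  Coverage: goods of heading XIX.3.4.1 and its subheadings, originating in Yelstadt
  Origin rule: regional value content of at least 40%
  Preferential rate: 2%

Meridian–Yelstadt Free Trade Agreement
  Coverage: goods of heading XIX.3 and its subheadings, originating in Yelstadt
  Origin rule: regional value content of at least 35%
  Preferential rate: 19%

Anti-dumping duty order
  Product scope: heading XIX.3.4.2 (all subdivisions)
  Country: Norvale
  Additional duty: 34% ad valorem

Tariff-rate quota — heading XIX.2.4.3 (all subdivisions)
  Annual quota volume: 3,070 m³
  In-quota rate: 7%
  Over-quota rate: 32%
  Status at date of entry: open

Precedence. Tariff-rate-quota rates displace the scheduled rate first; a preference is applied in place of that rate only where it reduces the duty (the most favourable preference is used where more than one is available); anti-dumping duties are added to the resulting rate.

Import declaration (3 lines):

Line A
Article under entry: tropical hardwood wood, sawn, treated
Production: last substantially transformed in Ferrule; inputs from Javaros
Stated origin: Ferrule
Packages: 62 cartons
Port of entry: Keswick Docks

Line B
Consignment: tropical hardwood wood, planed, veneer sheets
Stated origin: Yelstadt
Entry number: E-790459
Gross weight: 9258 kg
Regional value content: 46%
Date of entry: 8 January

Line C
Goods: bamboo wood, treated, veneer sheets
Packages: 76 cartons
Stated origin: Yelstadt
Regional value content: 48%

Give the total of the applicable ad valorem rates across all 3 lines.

Line A: tropical hardwood → XIX.1; sawn → XIX.1.1; treated → XIX.1.1.2. Scheduled 29%. Ferrule agreement on XIX.2.4.1: XIX.1.1.2 not covered. → 29%.
Line B: tropical hardwood → XIX.1; veneer sheets → XIX.1.2; planed → XIX.1.2.1. Scheduled 36%. Yelstadt agreement on XIX.3.4.1: XIX.1.2.1 not covered; Yelstadt agreement on XIX.3: XIX.1.2.1 not covered. → 36%.
Line C: bamboo → XIX.3; veneer sheets → XIX.3.4; treated → XIX.3.4.2. Scheduled 30%. Yelstadt agreement on XIX.3.4.1: XIX.3.4.2 not covered; Yelstadt agreement on XIX.3: RVC ≥ 35% → 19% available; preferential 19%. → 19%.
Sum: 29% + 36% + 19% = 84%.

84%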